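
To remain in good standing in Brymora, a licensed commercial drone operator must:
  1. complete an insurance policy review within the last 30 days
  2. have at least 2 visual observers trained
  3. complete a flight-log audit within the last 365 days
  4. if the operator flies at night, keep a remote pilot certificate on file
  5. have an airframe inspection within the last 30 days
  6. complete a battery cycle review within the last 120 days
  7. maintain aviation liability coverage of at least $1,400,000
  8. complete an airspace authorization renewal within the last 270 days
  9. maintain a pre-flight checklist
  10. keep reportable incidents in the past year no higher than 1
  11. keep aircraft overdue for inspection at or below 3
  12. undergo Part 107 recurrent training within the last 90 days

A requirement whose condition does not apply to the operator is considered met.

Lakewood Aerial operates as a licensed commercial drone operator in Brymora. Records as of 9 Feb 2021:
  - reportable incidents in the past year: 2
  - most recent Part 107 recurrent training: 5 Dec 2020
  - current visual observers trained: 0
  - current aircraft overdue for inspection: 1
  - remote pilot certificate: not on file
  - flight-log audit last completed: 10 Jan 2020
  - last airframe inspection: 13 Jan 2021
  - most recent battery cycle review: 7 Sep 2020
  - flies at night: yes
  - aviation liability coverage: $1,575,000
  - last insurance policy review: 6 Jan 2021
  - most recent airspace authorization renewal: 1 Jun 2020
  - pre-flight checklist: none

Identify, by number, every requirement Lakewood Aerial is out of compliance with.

1. insurance policy review 34 days ago vs limit 30 → not met
2. visual observers trained 0 < 2 → not met
3. flight-log audit 396 days ago vs limit 365 → not met
4. condition 'flies at night' holds; remote pilot certificate absent → not met
5. airframe inspection 27 days ago vs limit 30 → met
6. battery cycle review 155 days ago vs limit 120 → not met
7. aviation liability coverage $1,575,000 ≥ $1,400,000 → met
8. airspace authorization renewal 253 days ago vs limit 270 → met
9. pre-flight checklist absent → not met
10. reportable incidents in the past year 2 > 1 → not met
11. aircraft overdue for inspection 1 ≤ 3 → met
12. Part 107 recurrent training 66 days ago vs limit 90 → met
Not met: 1, 2, 3, 4, 6, 9, 10

1, 2, 3, 4, 6, 9, 10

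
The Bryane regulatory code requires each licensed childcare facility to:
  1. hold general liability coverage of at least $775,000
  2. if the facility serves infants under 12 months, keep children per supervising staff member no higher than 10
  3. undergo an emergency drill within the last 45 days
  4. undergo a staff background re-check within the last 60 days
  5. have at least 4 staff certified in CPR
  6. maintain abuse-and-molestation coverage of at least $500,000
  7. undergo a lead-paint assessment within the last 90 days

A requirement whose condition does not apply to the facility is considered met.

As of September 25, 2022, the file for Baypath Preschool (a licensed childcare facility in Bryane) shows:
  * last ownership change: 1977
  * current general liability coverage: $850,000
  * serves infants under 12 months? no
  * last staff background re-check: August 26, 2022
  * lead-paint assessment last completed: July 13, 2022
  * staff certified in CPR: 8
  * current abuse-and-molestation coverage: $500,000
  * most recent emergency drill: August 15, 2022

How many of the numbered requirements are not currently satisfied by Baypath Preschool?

1. general liability coverage $850,000 ≥ $775,000 → met
2. condition 'serves infants under 12 months' does not hold → requirement n/a → met
3. emergency drill 41 days ago vs limit 45 → met
4. staff background re-check 30 days ago vs limit 60 → met
5. staff certified in CPR 8 ≥ 4 → met
6. abuse-and-molestation coverage $500,000 ≥ $500,000 → met
7. lead-paint assessment 74 days ago vs limit 90 → met
Not met: 0 of 7

0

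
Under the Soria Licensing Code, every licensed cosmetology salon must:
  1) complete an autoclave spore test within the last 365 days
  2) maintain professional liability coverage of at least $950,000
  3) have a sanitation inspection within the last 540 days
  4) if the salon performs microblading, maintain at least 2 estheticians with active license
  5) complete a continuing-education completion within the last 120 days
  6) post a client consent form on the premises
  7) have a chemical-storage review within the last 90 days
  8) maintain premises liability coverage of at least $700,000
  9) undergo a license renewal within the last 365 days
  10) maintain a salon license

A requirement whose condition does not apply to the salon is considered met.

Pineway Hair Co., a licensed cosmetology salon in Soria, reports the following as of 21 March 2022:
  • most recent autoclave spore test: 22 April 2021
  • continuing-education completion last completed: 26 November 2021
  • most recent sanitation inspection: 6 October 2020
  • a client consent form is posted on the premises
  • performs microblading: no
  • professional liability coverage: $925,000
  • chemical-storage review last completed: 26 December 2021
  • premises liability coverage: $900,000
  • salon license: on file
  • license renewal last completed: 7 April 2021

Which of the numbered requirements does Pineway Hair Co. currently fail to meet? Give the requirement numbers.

2

1. autoclave spore test 333 days ago vs limit 365 → met
2. professional liability coverage $925,000 < $950,000 → not met
3. sanitation inspection 531 days ago vs limit 540 → met
4. condition 'performs microblading' does not hold → requirement n/a → met
5. continuing-education completion 115 days ago vs limit 120 → met
6. client consent form present → met
7. chemical-storage review 85 days ago vs limit 90 → met
8. premises liability coverage $900,000 ≥ $700,000 → met
9. license renewal 348 days ago vs limit 365 → met
10. salon license present → met
Not met: 2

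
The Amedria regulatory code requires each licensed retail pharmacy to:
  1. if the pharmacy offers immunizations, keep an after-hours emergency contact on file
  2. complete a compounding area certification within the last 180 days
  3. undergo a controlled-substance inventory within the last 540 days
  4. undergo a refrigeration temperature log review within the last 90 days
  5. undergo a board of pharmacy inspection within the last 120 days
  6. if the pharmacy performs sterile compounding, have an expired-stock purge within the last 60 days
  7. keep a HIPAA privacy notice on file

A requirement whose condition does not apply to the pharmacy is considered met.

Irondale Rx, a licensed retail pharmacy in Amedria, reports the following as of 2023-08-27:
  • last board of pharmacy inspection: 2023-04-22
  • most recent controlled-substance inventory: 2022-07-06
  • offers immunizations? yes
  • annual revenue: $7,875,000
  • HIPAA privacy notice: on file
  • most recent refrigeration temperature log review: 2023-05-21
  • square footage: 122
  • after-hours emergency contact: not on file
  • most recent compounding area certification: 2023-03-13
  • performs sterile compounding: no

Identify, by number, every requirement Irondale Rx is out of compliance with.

1, 4, 5

1. condition 'offers immunizations' holds; after-hours emergency contact absent → not met
2. compounding area certification 167 days ago vs limit 180 → met
3. controlled-substance inventory 417 days ago vs limit 540 → met
4. refrigeration temperature log review 98 days ago vs limit 90 → not met
5. board of pharmacy inspection 127 days ago vs limit 120 → not met
6. condition 'performs sterile compounding' does not hold → requirement n/a → met
7. HIPAA privacy notice present → met
Not met: 1, 4, 5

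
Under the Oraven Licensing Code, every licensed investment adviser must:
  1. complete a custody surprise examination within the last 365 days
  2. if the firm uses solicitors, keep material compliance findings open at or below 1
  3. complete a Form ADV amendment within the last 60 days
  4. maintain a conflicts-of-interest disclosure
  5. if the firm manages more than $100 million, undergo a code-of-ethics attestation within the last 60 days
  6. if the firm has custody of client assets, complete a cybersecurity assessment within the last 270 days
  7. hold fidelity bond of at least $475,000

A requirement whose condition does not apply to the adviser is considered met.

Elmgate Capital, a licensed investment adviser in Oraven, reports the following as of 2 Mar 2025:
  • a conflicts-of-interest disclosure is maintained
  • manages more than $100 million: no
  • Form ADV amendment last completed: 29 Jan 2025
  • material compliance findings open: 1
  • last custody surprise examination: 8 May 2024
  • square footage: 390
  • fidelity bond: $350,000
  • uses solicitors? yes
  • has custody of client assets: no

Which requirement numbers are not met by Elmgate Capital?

1. custody surprise examination 298 days ago vs limit 365 → met
2. condition 'uses solicitors' holds; material compliance findings open 1 ≤ 1 → met
3. Form ADV amendment 32 days ago vs limit 60 → met
4. conflicts-of-interest disclosure present → met
5. condition 'manages more than $100 million' does not hold → requirement n/a → met
6. condition 'has custody of client assets' does not hold → requirement n/a → met
7. fidelity bond $350,000 < $475,000 → not met
Not met: 7

7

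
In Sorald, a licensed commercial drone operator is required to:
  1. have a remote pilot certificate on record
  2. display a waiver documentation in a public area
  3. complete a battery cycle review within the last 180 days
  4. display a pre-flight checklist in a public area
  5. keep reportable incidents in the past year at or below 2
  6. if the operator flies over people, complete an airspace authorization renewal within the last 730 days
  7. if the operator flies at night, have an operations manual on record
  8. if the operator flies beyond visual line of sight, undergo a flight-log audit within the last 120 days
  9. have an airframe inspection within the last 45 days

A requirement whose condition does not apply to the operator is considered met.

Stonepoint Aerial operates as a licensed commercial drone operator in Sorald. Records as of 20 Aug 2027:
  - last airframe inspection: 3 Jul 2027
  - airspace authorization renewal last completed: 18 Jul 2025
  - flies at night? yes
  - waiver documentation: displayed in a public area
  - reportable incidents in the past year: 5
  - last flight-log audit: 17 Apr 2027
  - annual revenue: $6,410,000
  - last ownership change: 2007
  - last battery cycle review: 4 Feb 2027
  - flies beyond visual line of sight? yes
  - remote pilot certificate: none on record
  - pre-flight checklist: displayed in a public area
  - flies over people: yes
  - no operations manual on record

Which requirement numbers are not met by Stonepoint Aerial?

1. remote pilot certificate absent → not met
2. waiver documentation present → met
3. battery cycle review 197 days ago vs limit 180 → not met
4. pre-flight checklist present → met
5. reportable incidents in the past year 5 > 2 → not met
6. condition 'flies over people' holds; airspace authorization renewal 763 days ago vs limit 730 → not met
7. condition 'flies at night' holds; operations manual absent → not met
8. condition 'flies beyond visual line of sight' holds; flight-log audit 125 days ago vs limit 120 → not met
9. airframe inspection 48 days ago vs limit 45 → not met
Not met: 1, 3, 5, 6, 7, 8, 9

1, 3, 5, 6, 7, 8, 9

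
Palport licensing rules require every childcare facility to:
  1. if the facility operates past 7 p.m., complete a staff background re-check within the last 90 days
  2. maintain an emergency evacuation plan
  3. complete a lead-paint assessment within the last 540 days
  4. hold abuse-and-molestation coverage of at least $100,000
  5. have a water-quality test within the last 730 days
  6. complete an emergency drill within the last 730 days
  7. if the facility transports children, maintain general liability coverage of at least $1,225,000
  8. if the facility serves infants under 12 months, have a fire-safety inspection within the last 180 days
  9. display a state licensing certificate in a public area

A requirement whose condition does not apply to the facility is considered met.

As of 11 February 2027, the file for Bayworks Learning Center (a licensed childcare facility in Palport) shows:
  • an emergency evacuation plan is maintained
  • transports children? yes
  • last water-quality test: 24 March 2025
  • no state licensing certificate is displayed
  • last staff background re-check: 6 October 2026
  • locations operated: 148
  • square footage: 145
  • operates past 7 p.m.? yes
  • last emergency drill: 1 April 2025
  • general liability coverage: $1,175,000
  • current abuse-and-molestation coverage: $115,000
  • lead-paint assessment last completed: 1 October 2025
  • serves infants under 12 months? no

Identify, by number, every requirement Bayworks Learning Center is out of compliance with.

1, 7, 9

1. condition 'operates past 7 p.m.' holds; staff background re-check 128 days ago vs limit 90 → not met
2. emergency evacuation plan present → met
3. lead-paint assessment 498 days ago vs limit 540 → met
4. abuse-and-molestation coverage $115,000 ≥ $100,000 → met
5. water-quality test 689 days ago vs limit 730 → met
6. emergency drill 681 days ago vs limit 730 → met
7. condition 'transports children' holds; general liability coverage $1,175,000 < $1,225,000 → not met
8. condition 'serves infants under 12 months' does not hold → requirement n/a → met
9. state licensing certificate absent → not met
Not met: 1, 7, 9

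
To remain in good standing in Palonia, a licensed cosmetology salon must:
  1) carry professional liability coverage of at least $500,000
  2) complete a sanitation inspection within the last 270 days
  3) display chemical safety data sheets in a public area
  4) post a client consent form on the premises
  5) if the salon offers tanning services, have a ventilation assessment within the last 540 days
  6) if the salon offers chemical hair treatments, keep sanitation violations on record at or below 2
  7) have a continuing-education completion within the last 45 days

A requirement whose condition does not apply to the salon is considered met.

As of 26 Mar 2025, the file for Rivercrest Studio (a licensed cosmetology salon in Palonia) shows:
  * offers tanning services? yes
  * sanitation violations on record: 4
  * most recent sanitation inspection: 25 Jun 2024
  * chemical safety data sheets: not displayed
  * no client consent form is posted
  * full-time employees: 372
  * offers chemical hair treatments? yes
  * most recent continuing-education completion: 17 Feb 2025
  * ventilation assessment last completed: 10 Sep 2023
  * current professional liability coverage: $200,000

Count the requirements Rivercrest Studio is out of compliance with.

6

1. professional liability coverage $200,000 < $500,000 → not met
2. sanitation inspection 274 days ago vs limit 270 → not met
3. chemical safety data sheets absent → not met
4. client consent form absent → not met
5. condition 'offers tanning services' holds; ventilation assessment 563 days ago vs limit 540 → not met
6. condition 'offers chemical hair treatments' holds; sanitation violations on record 4 > 2 → not met
7. continuing-education completion 37 days ago vs limit 45 → met
Not met: 6 of 7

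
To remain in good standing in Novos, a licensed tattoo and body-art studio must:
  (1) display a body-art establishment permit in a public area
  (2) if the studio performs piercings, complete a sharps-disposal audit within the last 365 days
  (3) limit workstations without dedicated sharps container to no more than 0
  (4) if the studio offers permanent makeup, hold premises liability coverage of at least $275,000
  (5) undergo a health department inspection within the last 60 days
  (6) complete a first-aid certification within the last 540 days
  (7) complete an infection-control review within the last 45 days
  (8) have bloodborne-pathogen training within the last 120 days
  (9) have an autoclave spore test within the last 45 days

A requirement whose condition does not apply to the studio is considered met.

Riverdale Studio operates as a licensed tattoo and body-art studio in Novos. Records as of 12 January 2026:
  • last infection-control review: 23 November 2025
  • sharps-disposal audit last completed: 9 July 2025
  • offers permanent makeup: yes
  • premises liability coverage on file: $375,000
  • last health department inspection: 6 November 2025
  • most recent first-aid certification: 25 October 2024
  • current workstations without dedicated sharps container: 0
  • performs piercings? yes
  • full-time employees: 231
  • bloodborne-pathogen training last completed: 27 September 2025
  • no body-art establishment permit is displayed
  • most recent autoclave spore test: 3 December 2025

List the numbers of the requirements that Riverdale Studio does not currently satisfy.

1. body-art establishment permit absent → not met
2. condition 'performs piercings' holds; sharps-disposal audit 187 days ago vs limit 365 → met
3. workstations without dedicated sharps container 0 ≤ 0 → met
4. condition 'offers permanent makeup' holds; premises liability coverage $375,000 ≥ $275,000 → met
5. health department inspection 67 days ago vs limit 60 → not met
6. first-aid certification 444 days ago vs limit 540 → met
7. infection-control review 50 days ago vs limit 45 → not met
8. bloodborne-pathogen training 107 days ago vs limit 120 → met
9. autoclave spore test 40 days ago vs limit 45 → met
Not met: 1, 5, 7

1, 5, 7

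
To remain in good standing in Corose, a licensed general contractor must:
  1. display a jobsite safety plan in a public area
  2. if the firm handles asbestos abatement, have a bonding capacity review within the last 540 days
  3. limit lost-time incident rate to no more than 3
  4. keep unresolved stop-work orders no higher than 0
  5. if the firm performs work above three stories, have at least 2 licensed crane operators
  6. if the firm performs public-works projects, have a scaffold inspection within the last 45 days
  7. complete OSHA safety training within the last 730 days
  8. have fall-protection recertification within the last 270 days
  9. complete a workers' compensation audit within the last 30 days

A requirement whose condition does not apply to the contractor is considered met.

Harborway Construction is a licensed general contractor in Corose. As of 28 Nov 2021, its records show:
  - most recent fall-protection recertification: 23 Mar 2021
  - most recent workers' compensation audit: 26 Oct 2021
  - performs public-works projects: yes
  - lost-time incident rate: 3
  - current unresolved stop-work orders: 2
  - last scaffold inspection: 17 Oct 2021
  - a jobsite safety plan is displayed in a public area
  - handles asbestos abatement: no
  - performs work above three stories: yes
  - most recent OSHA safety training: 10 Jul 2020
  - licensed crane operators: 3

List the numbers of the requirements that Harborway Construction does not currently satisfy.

4, 9

1. jobsite safety plan present → met
2. condition 'handles asbestos abatement' does not hold → requirement n/a → met
3. lost-time incident rate 3 ≤ 3 → met
4. unresolved stop-work orders 2 > 0 → not met
5. condition 'performs work above three stories' holds; licensed crane operators 3 ≥ 2 → met
6. condition 'performs public-works projects' holds; scaffold inspection 42 days ago vs limit 45 → met
7. OSHA safety training 506 days ago vs limit 730 → met
8. fall-protection recertification 250 days ago vs limit 270 → met
9. workers' compensation audit 33 days ago vs limit 30 → not met
Not met: 4, 9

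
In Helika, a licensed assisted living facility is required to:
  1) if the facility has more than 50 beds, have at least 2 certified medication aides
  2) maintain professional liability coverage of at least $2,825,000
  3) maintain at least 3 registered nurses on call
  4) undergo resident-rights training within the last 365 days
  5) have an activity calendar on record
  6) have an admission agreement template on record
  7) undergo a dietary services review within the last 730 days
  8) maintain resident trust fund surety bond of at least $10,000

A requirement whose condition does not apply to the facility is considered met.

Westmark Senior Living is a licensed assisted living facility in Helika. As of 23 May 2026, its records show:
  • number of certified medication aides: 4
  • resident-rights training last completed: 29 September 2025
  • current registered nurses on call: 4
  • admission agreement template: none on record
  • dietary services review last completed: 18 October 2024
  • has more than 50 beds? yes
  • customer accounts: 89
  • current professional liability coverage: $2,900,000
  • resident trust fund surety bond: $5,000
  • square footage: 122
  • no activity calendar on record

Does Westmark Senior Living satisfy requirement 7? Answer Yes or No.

7. dietary services review 582 days ago vs limit 730 → met

Yes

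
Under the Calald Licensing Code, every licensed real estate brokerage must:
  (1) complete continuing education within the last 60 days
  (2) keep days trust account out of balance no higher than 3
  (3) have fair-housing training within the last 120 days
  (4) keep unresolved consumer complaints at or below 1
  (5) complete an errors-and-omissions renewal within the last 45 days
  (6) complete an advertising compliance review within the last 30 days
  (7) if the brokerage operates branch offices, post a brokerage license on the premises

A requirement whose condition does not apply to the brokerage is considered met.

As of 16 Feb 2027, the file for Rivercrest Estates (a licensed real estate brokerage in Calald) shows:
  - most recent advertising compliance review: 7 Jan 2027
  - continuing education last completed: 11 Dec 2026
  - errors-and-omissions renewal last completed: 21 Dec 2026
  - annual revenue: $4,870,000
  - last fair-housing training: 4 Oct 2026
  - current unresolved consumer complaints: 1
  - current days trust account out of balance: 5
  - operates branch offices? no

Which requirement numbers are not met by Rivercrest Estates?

1, 2, 3, 5, 6

1. continuing education 67 days ago vs limit 60 → not met
2. days trust account out of balance 5 > 3 → not met
3. fair-housing training 135 days ago vs limit 120 → not met
4. unresolved consumer complaints 1 ≤ 1 → met
5. errors-and-omissions renewal 57 days ago vs limit 45 → not met
6. advertising compliance review 40 days ago vs limit 30 → not met
7. condition 'operates branch offices' does not hold → requirement n/a → met
Not met: 1, 2, 3, 5, 6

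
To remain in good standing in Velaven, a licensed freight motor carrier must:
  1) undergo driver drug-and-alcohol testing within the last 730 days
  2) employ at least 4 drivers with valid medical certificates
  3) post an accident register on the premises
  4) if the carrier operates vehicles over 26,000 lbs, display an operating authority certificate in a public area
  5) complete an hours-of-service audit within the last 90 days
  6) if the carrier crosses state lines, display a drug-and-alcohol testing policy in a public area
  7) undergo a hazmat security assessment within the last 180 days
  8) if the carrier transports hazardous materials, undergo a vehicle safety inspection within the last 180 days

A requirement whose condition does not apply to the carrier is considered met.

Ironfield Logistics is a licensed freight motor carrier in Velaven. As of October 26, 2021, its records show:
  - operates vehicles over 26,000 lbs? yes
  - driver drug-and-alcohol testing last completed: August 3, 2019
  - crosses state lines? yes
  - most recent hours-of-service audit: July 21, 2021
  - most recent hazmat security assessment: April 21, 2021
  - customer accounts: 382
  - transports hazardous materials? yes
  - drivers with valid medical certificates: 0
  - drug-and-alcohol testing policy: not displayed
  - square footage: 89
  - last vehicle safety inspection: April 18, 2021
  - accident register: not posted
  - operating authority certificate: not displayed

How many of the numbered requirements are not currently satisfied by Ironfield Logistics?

1. driver drug-and-alcohol testing 815 days ago vs limit 730 → not met
2. drivers with valid medical certificates 0 < 4 → not met
3. accident register absent → not met
4. condition 'operates vehicles over 26,000 lbs' holds; operating authority certificate absent → not met
5. hours-of-service audit 97 days ago vs limit 90 → not met
6. condition 'crosses state lines' holds; drug-and-alcohol testing policy absent → not met
7. hazmat security assessment 188 days ago vs limit 180 → not met
8. condition 'transports hazardous materials' holds; vehicle safety inspection 191 days ago vs limit 180 → not met
Not met: 8 of 8

8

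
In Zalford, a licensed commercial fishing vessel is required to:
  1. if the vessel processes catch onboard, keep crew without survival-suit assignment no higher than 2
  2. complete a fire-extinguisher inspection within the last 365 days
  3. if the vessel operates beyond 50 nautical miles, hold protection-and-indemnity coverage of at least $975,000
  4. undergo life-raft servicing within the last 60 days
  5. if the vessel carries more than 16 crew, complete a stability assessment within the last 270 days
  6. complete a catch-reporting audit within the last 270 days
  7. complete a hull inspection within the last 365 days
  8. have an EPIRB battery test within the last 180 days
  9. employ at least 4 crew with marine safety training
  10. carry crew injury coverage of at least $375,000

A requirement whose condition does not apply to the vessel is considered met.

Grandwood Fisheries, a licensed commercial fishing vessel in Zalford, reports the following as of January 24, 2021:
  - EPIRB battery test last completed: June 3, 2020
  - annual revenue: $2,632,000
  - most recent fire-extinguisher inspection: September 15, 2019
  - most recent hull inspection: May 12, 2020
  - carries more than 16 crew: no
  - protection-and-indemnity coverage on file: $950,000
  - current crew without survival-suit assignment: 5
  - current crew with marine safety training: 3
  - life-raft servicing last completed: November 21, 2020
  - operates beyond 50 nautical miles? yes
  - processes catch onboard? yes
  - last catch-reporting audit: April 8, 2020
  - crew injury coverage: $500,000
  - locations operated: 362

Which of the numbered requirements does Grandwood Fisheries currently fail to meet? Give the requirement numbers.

1, 2, 3, 4, 6, 8, 9

1. condition 'processes catch onboard' holds; crew without survival-suit assignment 5 > 2 → not met
2. fire-extinguisher inspection 497 days ago vs limit 365 → not met
3. condition 'operates beyond 50 nautical miles' holds; protection-and-indemnity coverage $950,000 < $975,000 → not met
4. life-raft servicing 64 days ago vs limit 60 → not met
5. condition 'carries more than 16 crew' does not hold → requirement n/a → met
6. catch-reporting audit 291 days ago vs limit 270 → not met
7. hull inspection 257 days ago vs limit 365 → met
8. EPIRB battery test 235 days ago vs limit 180 → not met
9. crew with marine safety training 3 < 4 → not met
10. crew injury coverage $500,000 ≥ $375,000 → met
Not met: 1, 2, 3, 4, 6, 8, 9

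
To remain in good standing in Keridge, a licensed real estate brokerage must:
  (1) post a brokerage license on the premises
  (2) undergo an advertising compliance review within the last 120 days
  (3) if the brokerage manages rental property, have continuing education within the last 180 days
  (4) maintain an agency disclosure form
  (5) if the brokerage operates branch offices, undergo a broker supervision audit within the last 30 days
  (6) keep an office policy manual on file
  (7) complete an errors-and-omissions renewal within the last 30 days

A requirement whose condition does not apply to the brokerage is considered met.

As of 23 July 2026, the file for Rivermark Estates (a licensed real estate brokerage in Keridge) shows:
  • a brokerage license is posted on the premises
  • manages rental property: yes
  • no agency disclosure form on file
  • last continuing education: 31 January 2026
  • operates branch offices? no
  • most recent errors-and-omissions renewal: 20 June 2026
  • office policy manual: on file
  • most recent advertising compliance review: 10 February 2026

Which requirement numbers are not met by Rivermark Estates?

2, 4, 7

1. brokerage license present → met
2. advertising compliance review 163 days ago vs limit 120 → not met
3. condition 'manages rental property' holds; continuing education 173 days ago vs limit 180 → met
4. agency disclosure form absent → not met
5. condition 'operates branch offices' does not hold → requirement n/a → met
6. office policy manual present → met
7. errors-and-omissions renewal 33 days ago vs limit 30 → not met
Not met: 2, 4, 7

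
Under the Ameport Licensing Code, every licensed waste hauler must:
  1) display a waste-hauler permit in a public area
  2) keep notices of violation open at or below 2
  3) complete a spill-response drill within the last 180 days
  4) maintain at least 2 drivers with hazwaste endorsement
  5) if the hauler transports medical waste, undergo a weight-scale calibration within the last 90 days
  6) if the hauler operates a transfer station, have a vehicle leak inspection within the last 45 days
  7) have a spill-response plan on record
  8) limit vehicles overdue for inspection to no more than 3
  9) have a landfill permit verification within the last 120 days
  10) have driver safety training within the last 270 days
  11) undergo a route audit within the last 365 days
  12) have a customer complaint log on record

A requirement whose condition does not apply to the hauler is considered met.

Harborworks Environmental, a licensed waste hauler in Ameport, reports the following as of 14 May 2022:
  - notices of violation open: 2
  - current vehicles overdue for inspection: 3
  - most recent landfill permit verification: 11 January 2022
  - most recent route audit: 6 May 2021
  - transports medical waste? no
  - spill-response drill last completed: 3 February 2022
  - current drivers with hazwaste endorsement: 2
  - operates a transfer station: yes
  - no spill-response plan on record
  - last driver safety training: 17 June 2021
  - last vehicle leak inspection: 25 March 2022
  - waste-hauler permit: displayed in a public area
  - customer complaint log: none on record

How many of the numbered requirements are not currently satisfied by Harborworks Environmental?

1. waste-hauler permit present → met
2. notices of violation open 2 ≤ 2 → met
3. spill-response drill 100 days ago vs limit 180 → met
4. drivers with hazwaste endorsement 2 ≥ 2 → met
5. condition 'transports medical waste' does not hold → requirement n/a → met
6. condition 'operates a transfer station' holds; vehicle leak inspection 50 days ago vs limit 45 → not met
7. spill-response plan absent → not met
8. vehicles overdue for inspection 3 ≤ 3 → met
9. landfill permit verification 123 days ago vs limit 120 → not met
10. driver safety training 331 days ago vs limit 270 → not met
11. route audit 373 days ago vs limit 365 → not met
12. customer complaint log absent → not met
Not met: 6 of 12

6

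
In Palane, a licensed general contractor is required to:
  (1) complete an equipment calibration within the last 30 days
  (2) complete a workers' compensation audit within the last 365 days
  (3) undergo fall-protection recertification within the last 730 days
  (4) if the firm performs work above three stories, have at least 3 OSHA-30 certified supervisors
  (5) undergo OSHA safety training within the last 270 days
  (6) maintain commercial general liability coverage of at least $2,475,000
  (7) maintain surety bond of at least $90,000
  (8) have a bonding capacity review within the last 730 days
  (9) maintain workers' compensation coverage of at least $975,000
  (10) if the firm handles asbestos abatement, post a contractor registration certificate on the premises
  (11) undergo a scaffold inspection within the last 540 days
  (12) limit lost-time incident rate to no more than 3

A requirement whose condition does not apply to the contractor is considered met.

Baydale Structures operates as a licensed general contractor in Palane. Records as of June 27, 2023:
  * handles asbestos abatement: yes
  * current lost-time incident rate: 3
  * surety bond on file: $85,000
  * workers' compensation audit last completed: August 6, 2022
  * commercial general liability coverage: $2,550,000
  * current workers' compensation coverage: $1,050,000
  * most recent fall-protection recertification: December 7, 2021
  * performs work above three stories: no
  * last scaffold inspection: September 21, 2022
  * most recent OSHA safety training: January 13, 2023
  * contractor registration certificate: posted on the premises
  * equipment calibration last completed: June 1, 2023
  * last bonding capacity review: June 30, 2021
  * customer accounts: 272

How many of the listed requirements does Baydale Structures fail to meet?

1

1. equipment calibration 26 days ago vs limit 30 → met
2. workers' compensation audit 325 days ago vs limit 365 → met
3. fall-protection recertification 567 days ago vs limit 730 → met
4. condition 'performs work above three stories' does not hold → requirement n/a → met
5. OSHA safety training 165 days ago vs limit 270 → met
6. commercial general liability coverage $2,550,000 ≥ $2,475,000 → met
7. surety bond $85,000 < $90,000 → not met
8. bonding capacity review 727 days ago vs limit 730 → met
9. workers' compensation coverage $1,050,000 ≥ $975,000 → met
10. condition 'handles asbestos abatement' holds; contractor registration certificate present → met
11. scaffold inspection 279 days ago vs limit 540 → met
12. lost-time incident rate 3 ≤ 3 → met
Not met: 1 of 12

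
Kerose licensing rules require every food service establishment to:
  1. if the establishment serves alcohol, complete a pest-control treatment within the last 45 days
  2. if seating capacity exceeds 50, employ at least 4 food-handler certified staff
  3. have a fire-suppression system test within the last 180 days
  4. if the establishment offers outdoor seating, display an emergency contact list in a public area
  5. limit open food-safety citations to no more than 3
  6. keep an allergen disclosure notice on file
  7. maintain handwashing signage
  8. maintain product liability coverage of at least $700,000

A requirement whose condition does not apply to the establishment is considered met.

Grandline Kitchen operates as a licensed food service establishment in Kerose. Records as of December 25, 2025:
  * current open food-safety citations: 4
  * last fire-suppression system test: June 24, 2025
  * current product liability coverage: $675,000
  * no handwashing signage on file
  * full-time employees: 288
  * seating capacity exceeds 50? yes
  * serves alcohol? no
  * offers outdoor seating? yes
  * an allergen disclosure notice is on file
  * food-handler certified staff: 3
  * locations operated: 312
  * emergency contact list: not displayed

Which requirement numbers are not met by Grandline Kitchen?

2, 3, 4, 5, 7, 8

1. condition 'serves alcohol' does not hold → requirement n/a → met
2. condition 'seating capacity exceeds 50' holds; food-handler certified staff 3 < 4 → not met
3. fire-suppression system test 184 days ago vs limit 180 → not met
4. condition 'offers outdoor seating' holds; emergency contact list absent → not met
5. open food-safety citations 4 > 3 → not met
6. allergen disclosure notice present → met
7. handwashing signage absent → not met
8. product liability coverage $675,000 < $700,000 → not met
Not met: 2, 3, 4, 5, 7, 8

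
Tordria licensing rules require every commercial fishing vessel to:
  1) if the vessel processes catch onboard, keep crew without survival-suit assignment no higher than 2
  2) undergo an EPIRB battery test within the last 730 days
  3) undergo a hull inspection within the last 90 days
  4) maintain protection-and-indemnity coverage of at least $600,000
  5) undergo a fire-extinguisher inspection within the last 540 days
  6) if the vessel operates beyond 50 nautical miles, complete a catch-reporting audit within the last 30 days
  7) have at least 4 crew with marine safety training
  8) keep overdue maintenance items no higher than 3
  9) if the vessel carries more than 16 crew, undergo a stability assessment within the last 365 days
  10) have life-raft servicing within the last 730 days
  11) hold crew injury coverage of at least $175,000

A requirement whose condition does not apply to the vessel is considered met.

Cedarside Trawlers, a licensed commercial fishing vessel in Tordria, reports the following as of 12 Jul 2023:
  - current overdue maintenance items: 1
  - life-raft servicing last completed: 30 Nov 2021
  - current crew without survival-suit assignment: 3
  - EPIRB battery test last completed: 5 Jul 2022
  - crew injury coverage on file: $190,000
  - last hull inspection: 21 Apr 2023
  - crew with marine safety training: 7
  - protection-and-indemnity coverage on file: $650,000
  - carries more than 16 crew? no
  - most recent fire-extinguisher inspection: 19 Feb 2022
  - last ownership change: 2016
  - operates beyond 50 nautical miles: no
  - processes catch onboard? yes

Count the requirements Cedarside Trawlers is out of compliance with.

1. condition 'processes catch onboard' holds; crew without survival-suit assignment 3 > 2 → not met
2. EPIRB battery test 372 days ago vs limit 730 → met
3. hull inspection 82 days ago vs limit 90 → met
4. protection-and-indemnity coverage $650,000 ≥ $600,000 → met
5. fire-extinguisher inspection 508 days ago vs limit 540 → met
6. condition 'operates beyond 50 nautical miles' does not hold → requirement n/a → met
7. crew with marine safety training 7 ≥ 4 → met
8. overdue maintenance items 1 ≤ 3 → met
9. condition 'carries more than 16 crew' does not hold → requirement n/a → met
10. life-raft servicing 589 days ago vs limit 730 → met
11. crew injury coverage $190,000 ≥ $175,000 → met
Not met: 1 of 11

1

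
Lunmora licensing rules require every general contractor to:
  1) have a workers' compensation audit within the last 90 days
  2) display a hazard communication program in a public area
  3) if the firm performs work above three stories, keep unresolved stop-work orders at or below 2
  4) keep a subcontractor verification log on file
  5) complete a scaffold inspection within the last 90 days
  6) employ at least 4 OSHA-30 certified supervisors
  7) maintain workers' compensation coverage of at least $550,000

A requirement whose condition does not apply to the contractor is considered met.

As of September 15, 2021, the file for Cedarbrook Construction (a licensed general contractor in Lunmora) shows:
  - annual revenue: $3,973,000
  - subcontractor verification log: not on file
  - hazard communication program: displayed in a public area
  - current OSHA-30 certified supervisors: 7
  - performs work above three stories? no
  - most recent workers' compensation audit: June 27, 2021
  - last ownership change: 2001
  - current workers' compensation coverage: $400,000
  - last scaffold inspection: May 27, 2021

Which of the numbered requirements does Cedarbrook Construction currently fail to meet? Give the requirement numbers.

4, 5, 7

1. workers' compensation audit 80 days ago vs limit 90 → met
2. hazard communication program present → met
3. condition 'performs work above three stories' does not hold → requirement n/a → met
4. subcontractor verification log absent → not met
5. scaffold inspection 111 days ago vs limit 90 → not met
6. OSHA-30 certified supervisors 7 ≥ 4 → met
7. workers' compensation coverage $400,000 < $550,000 → not met
Not met: 4, 5, 7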